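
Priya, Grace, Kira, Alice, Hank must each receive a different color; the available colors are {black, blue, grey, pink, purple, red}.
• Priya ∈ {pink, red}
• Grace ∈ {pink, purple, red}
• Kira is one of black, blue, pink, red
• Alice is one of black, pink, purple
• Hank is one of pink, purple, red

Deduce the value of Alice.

The 5 variables together cover exactly {black, blue, pink, purple, red} — 5 values for 5 variables — and blue appears only in Kira's list, so Kira = blue.
Among the 4 still-open variables, black fits only Alice (and all 4 values in {black, pink, purple, red} must be used), so Alice = black.

black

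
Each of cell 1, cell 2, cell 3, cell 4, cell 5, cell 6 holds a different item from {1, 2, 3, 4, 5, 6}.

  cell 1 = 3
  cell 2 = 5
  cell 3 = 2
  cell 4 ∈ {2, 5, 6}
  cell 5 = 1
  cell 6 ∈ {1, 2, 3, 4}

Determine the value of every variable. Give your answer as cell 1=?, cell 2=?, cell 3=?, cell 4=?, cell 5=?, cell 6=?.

cell 1=3, cell 2=5, cell 3=2, cell 4=6, cell 5=1, cell 6=4

cell 1 must be 3 (only option left). So cell 6 can't be 3.
cell 2's domain is down to {5}, so cell 2 = 5. So cell 4 can't be 5.
cell 3 has just one choice, so cell 3 = 2. Eliminate 2 elsewhere: cell 4, cell 6.
cell 4 must be 6 (only option left).
cell 5 has just one choice, so cell 5 = 1. Remove 1 from cell 6.
cell 6 must be 4 (only option left).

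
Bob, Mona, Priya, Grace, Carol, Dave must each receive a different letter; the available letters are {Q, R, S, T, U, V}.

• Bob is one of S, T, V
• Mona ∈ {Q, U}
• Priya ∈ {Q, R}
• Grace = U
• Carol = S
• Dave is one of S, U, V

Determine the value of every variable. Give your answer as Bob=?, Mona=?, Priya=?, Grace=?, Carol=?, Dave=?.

Bob=T, Mona=Q, Priya=R, Grace=U, Carol=S, Dave=V

Grace's domain is down to {U}, so Grace = U. Eliminate U elsewhere: Mona, Dave.
Carol's domain is down to {S}, so Carol = S. Remove S from Bob, Dave.
Dave's domain is down to {V}, so Dave = V. Strike V from Bob.
That leaves Bob = T.
That leaves Mona = Q. Strike Q from Priya.
Priya's domain is down to {R}, so Priya = R.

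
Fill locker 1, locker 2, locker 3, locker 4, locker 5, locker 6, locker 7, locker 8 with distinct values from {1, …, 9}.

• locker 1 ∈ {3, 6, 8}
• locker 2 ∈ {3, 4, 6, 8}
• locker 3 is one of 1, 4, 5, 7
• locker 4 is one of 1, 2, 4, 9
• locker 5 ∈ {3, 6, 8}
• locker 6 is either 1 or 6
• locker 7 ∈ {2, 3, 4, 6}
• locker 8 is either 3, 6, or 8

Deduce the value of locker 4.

locker 1, locker 5, locker 8 between them cover only {3, 6, 8} — a naked triple. Remove those values from locker 2, locker 6, locker 7.
locker 2's domain is down to {4}, so locker 2 = 4. Remove 4 from locker 3, locker 4, locker 7.
locker 6 has just one choice, so locker 6 = 1. Eliminate 1 elsewhere: locker 3, locker 4.
That leaves locker 7 = 2. So locker 4 can't be 2.
So locker 4 = 9.

9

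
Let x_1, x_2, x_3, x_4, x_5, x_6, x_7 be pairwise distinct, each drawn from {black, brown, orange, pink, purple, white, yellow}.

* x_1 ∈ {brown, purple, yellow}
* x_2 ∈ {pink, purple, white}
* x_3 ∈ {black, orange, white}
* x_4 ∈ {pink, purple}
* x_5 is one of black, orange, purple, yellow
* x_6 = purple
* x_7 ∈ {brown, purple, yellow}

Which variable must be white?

x_6 must be purple (only option left). Eliminate purple elsewhere: x_1, x_2, x_4, x_5, x_7.
x_4 must be pink (only option left). Remove pink from x_2.
So white goes to x_2.

x_2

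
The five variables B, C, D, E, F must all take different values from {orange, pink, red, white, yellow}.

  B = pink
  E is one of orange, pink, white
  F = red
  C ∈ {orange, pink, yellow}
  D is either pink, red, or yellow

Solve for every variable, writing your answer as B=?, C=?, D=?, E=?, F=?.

B=pink, C=orange, D=yellow, E=white, F=red

B has just one choice, so B = pink. Remove pink from C, D, E.
F's domain is down to {red}, so F = red. Strike red from D.
D has just one choice, so D = yellow. Strike yellow from C.
C has just one choice, so C = orange. Remove orange from E.
E's domain is down to {white}, so E = white.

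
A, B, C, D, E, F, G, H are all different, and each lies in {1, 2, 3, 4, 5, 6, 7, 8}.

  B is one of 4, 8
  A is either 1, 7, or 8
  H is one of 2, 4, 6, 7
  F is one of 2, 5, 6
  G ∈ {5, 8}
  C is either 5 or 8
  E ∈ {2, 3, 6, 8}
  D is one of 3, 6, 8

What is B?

The 8 variables draw from only 8 values {1, 2, 3, 4, 5, 6, 7, 8}, so each is used; only A can be 1, hence A = 1.
The 7 still-open variables draw from only 7 values {2, 3, 4, 5, 6, 7, 8}, so each is used; only H can be 7, hence H = 7.
The 6 still-open variables together cover exactly {2, 3, 4, 5, 6, 8} — 6 values for 6 variables — and 4 appears only in B's list, so B = 4.

4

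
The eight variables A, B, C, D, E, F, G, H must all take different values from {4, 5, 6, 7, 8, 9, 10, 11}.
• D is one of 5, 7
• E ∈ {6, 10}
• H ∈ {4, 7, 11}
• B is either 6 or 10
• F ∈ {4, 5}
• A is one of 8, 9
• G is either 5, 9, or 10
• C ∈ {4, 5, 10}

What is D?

7

The 8 variables draw from only 8 values {4, 5, 6, 7, 8, 9, 10, 11}, so each is used; only A can be 8, hence A = 8.
The 7 still-open variables together cover exactly {4, 5, 6, 7, 9, 10, 11} — 7 values for 7 variables — and 9 appears only in G's list, so G = 9.
The 6 still-open variables together cover exactly {4, 5, 6, 7, 10, 11} — 6 values for 6 variables — and 11 appears only in H's list, so H = 11.
The 5 still-open variables draw from only 5 values {4, 5, 6, 7, 10}, so each is used; only D can be 7, hence D = 7.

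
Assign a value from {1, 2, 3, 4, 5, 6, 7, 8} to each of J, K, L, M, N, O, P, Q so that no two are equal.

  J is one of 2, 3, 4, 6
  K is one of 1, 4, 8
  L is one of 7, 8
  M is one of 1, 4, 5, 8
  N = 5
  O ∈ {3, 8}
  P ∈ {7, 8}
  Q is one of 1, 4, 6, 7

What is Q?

6

N must be 5 (only option left). So M can't be 5.
The 7 still-open variables together cover exactly {1, 2, 3, 4, 6, 7, 8} — 7 values for 7 variables — and 2 appears only in J's list, so J = 2.
The 6 still-open variables draw from only 6 values {1, 3, 4, 6, 7, 8}, so each is used; only O can be 3, hence O = 3.
The 5 still-open variables together cover exactly {1, 4, 6, 7, 8} — 5 values for 5 variables — and 6 appears only in Q's list, so Q = 6.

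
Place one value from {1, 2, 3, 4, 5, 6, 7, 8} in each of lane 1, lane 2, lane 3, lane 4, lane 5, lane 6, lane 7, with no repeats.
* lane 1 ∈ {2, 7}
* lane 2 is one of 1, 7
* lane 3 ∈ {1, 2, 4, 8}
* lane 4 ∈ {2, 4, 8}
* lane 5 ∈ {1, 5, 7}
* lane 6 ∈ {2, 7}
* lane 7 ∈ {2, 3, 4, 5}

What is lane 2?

The 7 variables together cover exactly {1, 2, 3, 4, 5, 7, 8} — 7 values for 7 variables — and 3 appears only in lane 7's list, so lane 7 = 3.
The 6 still-open variables draw from only 6 values {1, 2, 4, 5, 7, 8}, so each is used; only lane 5 can be 5, hence lane 5 = 5.
lane 1 and lane 6 share exactly the 2 values {2, 7}; by pigeonhole those values go to them, so strike 2, 7 from lane 2, lane 3, lane 4.
So lane 2 = 1.

1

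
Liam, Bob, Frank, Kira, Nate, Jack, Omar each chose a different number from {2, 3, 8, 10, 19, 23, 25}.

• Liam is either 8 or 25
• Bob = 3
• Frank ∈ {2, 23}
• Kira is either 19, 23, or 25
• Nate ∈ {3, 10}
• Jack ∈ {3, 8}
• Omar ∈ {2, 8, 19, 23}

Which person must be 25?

Liam

Bob must be 3 (only option left). Strike 3 from Nate, Jack.
Nate has just one choice, so Nate = 10.
Jack has just one choice, so Jack = 8. Eliminate 8 elsewhere: Liam, Omar.
So 25 goes to Liam.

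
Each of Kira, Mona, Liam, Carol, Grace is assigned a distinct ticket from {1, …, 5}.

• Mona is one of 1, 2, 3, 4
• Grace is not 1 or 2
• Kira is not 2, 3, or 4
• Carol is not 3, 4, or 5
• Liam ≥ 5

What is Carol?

2

Liam has just one choice, so Liam = 5. So Kira, Grace can't be 5.
Kira must be 1 (only option left). Eliminate 1 elsewhere: Mona, Carol.
So Carol = 2.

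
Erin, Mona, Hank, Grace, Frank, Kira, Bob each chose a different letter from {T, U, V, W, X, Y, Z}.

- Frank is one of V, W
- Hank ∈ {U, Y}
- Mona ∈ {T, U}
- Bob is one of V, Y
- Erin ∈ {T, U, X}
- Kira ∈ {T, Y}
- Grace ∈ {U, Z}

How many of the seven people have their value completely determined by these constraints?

4

The 7 variables draw from only 7 values {T, U, V, W, X, Y, Z}, so each is used; only Frank can be W, hence Frank = W.
The 6 still-open variables draw from only 6 values {T, U, V, X, Y, Z}, so each is used; only Bob can be V, hence Bob = V.
The 5 still-open variables draw from only 5 values {T, U, X, Y, Z}, so each is used; only Erin can be X, hence Erin = X.
The 4 still-open variables draw from only 4 values {T, U, Y, Z}, so each is used; only Grace can be Z, hence Grace = Z.
Determined: Erin=X, Grace=Z, Frank=W, Bob=V. The other people each still have more than one consistent value. That makes 4.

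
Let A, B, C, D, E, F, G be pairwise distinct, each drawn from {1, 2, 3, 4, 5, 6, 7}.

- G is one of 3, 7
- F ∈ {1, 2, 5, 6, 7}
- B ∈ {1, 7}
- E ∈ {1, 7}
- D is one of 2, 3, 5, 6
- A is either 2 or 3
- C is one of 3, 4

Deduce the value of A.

The 7 variables together cover exactly {1, 2, 3, 4, 5, 6, 7} — 7 values for 7 variables — and 4 appears only in C's list, so C = 4.
B and E between them cover only {1, 7} — a naked pair. Remove those values from F, G.
G must be 3 (only option left). Remove 3 from A, D.
So A = 2.

2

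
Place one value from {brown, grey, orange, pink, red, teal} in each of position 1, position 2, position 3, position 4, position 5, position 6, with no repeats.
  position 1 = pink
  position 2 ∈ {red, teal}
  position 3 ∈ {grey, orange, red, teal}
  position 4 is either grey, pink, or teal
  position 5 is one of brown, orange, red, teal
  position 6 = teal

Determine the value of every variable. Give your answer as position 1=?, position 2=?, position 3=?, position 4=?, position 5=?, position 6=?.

position 1 must be pink (only option left). Strike pink from position 4.
position 6 must be teal (only option left). So position 2, position 3, position 4, position 5 can't be teal.
That leaves position 2 = red. Remove red from position 3, position 5.
position 4 has just one choice, so position 4 = grey. Eliminate grey elsewhere: position 3.
That leaves position 3 = orange. So position 5 can't be orange.
position 5 must be brown (only option left).

position 1=pink, position 2=red, position 3=orange, position 4=grey, position 5=brown, position 6=teal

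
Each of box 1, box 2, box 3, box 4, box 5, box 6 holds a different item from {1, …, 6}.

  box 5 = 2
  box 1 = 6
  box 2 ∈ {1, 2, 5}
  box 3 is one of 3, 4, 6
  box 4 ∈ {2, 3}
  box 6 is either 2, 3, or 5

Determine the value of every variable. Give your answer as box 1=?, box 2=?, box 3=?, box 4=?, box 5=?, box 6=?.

box 1=6, box 2=1, box 3=4, box 4=3, box 5=2, box 6=5

box 1 has just one choice, so box 1 = 6. Strike 6 from box 3.
That leaves box 5 = 2. So box 2, box 4, box 6 can't be 2.
That leaves box 4 = 3. Eliminate 3 elsewhere: box 3, box 6.
box 6 has just one choice, so box 6 = 5. Remove 5 from box 2.
That leaves box 2 = 1.
That leaves box 3 = 4.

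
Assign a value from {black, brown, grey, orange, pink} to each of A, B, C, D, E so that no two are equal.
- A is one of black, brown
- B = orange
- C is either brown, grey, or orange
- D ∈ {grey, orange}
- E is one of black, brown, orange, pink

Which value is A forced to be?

B has just one choice, so B = orange. Remove orange from C, D, E.
D's domain is down to {grey}, so D = grey. Remove grey from C.
That leaves C = brown. Eliminate brown elsewhere: A, E.
So A = black.

black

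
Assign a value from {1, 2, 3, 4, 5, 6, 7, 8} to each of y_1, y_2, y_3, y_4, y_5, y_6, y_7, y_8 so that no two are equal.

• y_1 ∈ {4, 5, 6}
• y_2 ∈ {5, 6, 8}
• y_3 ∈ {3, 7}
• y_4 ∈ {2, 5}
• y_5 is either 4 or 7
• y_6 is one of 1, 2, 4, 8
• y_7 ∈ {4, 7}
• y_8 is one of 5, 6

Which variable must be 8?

y_2

The 8 variables draw from only 8 values {1, 2, 3, 4, 5, 6, 7, 8}, so each is used; only y_6 can be 1, hence y_6 = 1.
Among the 7 still-open variables, 2 fits only y_4 (and all 7 values in {2, 3, 4, 5, 6, 7, 8} must be used), so y_4 = 2.
The 6 still-open variables draw from only 6 values {3, 4, 5, 6, 7, 8}, so each is used; only y_3 can be 3, hence y_3 = 3.
The 5 still-open variables draw from only 5 values {4, 5, 6, 7, 8}, so each is used; only y_2 can be 8, hence y_2 = 8.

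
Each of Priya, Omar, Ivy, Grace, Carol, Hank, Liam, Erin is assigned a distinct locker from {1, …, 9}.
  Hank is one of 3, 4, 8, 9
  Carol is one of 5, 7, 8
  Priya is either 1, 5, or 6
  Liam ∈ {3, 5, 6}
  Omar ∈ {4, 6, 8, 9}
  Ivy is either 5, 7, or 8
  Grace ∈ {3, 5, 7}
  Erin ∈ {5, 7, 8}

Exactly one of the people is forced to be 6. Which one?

Liam

The 8 variables together cover exactly {1, 3, 4, 5, 6, 7, 8, 9} — 8 values for 8 variables — and 1 appears only in Priya's list, so Priya = 1.
The 3 variables Ivy, Carol, Erin are confined to {5, 7, 8}, which locks those values in; drop them from Omar, Grace, Hank, Liam.
Grace must be 3 (only option left). Remove 3 from Hank, Liam.
So 6 goes to Liam.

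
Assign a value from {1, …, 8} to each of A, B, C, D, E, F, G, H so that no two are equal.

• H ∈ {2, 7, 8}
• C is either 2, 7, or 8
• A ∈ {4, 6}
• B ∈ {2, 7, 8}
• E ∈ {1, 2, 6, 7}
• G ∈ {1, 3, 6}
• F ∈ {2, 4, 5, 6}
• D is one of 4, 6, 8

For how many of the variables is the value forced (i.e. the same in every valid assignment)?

The 8 variables draw from only 8 values {1, 2, 3, 4, 5, 6, 7, 8}, so each is used; only G can be 3, hence G = 3.
Among the 7 still-open variables, 1 fits only E (and all 7 values in {1, 2, 4, 5, 6, 7, 8} must be used), so E = 1.
The 6 still-open variables together cover exactly {2, 4, 5, 6, 7, 8} — 6 values for 6 variables — and 5 appears only in F's list, so F = 5.
B, C, H share exactly the 3 values {2, 7, 8}; by pigeonhole those values go to them, so strike 2, 7, 8 from D.
Determined: E=1, F=5, G=3. The other variables each still have more than one consistent value. That makes 3.

3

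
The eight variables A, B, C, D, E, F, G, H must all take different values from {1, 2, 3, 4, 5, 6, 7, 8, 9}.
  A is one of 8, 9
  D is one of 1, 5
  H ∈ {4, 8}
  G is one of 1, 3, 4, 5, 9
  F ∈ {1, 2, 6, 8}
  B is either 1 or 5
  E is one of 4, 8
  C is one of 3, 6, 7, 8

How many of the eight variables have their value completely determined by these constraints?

2

The 2 variables B and D are confined to {1, 5}, which locks those values in; drop them from F, G.
E and H between them cover only {4, 8} — a naked pair. Remove those values from A, C, F, G.
That leaves A = 9. So G can't be 9.
That leaves G = 3. So C can't be 3.
Determined: A=9, G=3. The other variables each still have more than one consistent value. That makes 2.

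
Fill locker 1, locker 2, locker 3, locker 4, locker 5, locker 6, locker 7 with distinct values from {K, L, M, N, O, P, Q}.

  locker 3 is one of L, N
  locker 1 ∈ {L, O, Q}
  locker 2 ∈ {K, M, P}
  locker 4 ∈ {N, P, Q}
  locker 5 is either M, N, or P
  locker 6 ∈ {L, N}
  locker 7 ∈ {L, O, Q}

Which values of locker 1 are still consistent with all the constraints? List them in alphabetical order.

The 7 variables together cover exactly {K, L, M, N, O, P, Q} — 7 values for 7 variables — and K appears only in locker 2's list, so locker 2 = K.
The 6 still-open variables together cover exactly {L, M, N, O, P, Q} — 6 values for 6 variables — and M appears only in locker 5's list, so locker 5 = M.
The 5 still-open variables together cover exactly {L, N, O, P, Q} — 5 values for 5 variables — and P appears only in locker 4's list, so locker 4 = P.
locker 3 and locker 6 between them cover only {L, N} — a naked pair. Remove those values from locker 1, locker 7.
No further eliminations apply; locker 1 can still be any of O, Q.

O, Q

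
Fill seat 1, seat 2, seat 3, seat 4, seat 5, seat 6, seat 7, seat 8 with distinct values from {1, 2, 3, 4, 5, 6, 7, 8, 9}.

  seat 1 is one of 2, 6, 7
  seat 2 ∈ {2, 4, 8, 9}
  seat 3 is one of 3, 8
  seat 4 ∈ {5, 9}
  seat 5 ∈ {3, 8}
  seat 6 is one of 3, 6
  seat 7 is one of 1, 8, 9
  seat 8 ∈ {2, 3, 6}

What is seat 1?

7

seat 3 and seat 5 between them cover only {3, 8} — a naked pair. Remove those values from seat 2, seat 6, seat 7, seat 8.
seat 6 must be 6 (only option left). Remove 6 from seat 1, seat 8.
That leaves seat 8 = 2. So seat 1, seat 2 can't be 2.
So seat 1 = 7.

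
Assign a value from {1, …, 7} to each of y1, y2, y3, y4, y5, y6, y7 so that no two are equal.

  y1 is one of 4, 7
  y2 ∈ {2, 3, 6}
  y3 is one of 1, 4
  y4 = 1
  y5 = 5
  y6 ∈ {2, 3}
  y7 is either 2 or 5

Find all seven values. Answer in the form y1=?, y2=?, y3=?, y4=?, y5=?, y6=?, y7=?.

y1=7, y2=6, y3=4, y4=1, y5=5, y6=3, y7=2

y4 must be 1 (only option left). Strike 1 from y3.
y5's domain is down to {5}, so y5 = 5. Strike 5 from y7.
y7 must be 2 (only option left). Remove 2 from y2, y6.
y3 has just one choice, so y3 = 4. Eliminate 4 elsewhere: y1.
That leaves y6 = 3. Strike 3 from y2.
y1's domain is down to {7}, so y1 = 7.
y2 has just one choice, so y2 = 6.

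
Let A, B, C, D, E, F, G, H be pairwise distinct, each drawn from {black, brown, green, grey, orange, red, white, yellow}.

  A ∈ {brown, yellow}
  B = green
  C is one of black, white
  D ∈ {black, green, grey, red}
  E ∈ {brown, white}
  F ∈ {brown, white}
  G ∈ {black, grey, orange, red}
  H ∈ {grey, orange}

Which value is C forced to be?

black

B must be green (only option left). Remove green from D.
Among the 7 still-open variables, yellow fits only A (and all 7 values in {black, brown, grey, orange, red, white, yellow} must be used), so A = yellow.
E and F between them cover only {brown, white} — a naked pair. Remove those values from C.
So C = black.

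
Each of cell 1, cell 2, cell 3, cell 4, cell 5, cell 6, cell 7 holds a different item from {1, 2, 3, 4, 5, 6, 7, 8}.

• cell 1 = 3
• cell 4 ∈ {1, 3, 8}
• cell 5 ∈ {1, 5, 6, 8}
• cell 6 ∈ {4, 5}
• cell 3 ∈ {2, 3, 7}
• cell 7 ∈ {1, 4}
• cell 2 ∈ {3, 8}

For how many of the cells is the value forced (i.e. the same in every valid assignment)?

cell 1 must be 3 (only option left). So cell 2, cell 3, cell 4 can't be 3.
cell 2's domain is down to {8}, so cell 2 = 8. Remove 8 from cell 4, cell 5.
That leaves cell 4 = 1. Remove 1 from cell 5, cell 7.
cell 7 must be 4 (only option left). Eliminate 4 elsewhere: cell 6.
cell 6 has just one choice, so cell 6 = 5. Eliminate 5 elsewhere: cell 5.
cell 5 must be 6 (only option left).
Determined: cell 1=3, cell 2=8, cell 4=1, cell 5=6, cell 6=5, cell 7=4. The other cells each still have more than one consistent value. That makes 6.

6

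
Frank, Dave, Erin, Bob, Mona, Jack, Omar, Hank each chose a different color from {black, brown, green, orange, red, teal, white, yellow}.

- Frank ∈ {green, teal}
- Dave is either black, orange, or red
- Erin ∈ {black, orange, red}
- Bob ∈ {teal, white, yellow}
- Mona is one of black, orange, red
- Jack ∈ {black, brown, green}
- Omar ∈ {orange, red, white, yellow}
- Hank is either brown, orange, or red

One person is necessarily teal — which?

Frank

The 3 variables Dave, Erin, Mona are confined to {black, orange, red}, which locks those values in; drop them from Jack, Omar, Hank.
Hank must be brown (only option left). So Jack can't be brown.
Jack's domain is down to {green}, so Jack = green. Strike green from Frank.
So teal goes to Frank.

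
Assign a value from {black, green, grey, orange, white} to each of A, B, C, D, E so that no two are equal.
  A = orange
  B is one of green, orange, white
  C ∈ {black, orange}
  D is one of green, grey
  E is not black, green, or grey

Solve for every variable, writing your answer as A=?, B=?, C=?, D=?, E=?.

A=orange, B=green, C=black, D=grey, E=white

A's domain is down to {orange}, so A = orange. So B, C, E can't be orange.
C has just one choice, so C = black.
E has just one choice, so E = white. Remove white from B.
B must be green (only option left). Eliminate green elsewhere: D.
That leaves D = grey.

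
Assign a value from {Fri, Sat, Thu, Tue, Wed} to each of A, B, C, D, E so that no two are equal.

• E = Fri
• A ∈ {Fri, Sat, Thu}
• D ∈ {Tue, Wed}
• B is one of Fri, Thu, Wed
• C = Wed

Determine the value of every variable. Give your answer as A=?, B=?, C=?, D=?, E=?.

C's domain is down to {Wed}, so C = Wed. Eliminate Wed elsewhere: B, D.
D must be Tue (only option left).
E has just one choice, so E = Fri. So A, B can't be Fri.
That leaves B = Thu. Eliminate Thu elsewhere: A.
A has just one choice, so A = Sat.

A=Sat, B=Thu, C=Wed, D=Tue, E=Fri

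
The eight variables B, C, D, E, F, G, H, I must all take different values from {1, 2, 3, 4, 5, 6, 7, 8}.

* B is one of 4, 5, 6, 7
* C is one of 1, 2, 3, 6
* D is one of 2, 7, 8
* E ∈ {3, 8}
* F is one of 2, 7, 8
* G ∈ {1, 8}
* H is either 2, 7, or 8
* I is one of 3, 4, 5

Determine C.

6

The 3 variables D, F, H are confined to {2, 7, 8}, which locks those values in; drop them from B, C, E, G.
E has just one choice, so E = 3. So C, I can't be 3.
That leaves G = 1. Strike 1 from C.
So C = 6.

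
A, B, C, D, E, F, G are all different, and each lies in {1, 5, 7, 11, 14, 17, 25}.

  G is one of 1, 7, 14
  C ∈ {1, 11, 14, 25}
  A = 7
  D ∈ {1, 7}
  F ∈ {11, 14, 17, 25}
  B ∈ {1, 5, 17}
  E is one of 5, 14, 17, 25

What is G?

14

A has just one choice, so A = 7. Eliminate 7 elsewhere: D, G.
D has just one choice, so D = 1. Remove 1 from B, C, G.
So G = 14.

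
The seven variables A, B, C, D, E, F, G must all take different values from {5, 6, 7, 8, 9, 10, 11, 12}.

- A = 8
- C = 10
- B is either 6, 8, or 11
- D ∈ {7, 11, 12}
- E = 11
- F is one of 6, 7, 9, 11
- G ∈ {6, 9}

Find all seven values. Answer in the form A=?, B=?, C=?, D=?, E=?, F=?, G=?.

A=8, B=6, C=10, D=12, E=11, F=7, G=9

A has just one choice, so A = 8. So B can't be 8.
C's domain is down to {10}, so C = 10.
E has just one choice, so E = 11. Remove 11 from B, D, F.
That leaves B = 6. Remove 6 from F, G.
G must be 9 (only option left). Eliminate 9 elsewhere: F.
F has just one choice, so F = 7. Strike 7 from D.
D must be 12 (only option left).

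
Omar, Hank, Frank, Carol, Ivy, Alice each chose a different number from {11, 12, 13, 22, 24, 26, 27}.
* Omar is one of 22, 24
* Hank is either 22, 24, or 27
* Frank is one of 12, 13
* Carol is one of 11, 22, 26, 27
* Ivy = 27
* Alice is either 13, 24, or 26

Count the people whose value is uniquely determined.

1

Ivy has just one choice, so Ivy = 27. Eliminate 27 elsewhere: Hank, Carol.
Omar and Hank between them cover only {22, 24} — a naked pair. Remove those values from Carol, Alice.
Determined: Ivy=27. The other people each still have more than one consistent value. That makes 1.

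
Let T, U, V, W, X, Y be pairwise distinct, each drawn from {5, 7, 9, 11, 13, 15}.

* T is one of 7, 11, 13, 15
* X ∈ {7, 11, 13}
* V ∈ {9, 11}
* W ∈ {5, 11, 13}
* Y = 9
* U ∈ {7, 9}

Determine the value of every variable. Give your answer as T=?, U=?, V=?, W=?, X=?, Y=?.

Y has just one choice, so Y = 9. Strike 9 from U, V.
That leaves U = 7. Eliminate 7 elsewhere: T, X.
V must be 11 (only option left). Strike 11 from T, W, X.
That leaves X = 13. So T, W can't be 13.
That leaves T = 15.
W has just one choice, so W = 5.

T=15, U=7, V=11, W=5, X=13, Y=9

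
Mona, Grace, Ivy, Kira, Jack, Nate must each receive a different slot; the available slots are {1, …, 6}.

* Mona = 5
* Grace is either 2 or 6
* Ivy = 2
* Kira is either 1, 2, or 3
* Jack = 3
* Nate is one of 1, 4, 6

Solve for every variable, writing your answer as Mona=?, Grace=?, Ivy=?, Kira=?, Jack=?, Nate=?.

Mona's domain is down to {5}, so Mona = 5.
That leaves Ivy = 2. So Grace, Kira can't be 2.
Jack's domain is down to {3}, so Jack = 3. So Kira can't be 3.
Grace must be 6 (only option left). Strike 6 from Nate.
Kira has just one choice, so Kira = 1. Remove 1 from Nate.
Nate's domain is down to {4}, so Nate = 4.

Mona=5, Grace=6, Ivy=2, Kira=1, Jack=3, Nate=4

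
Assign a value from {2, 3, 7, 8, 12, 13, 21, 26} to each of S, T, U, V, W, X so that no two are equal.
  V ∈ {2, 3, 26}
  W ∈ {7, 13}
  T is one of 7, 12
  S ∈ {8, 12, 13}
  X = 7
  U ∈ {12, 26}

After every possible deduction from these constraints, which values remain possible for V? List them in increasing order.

X has just one choice, so X = 7. Remove 7 from T, W.
T has just one choice, so T = 12. So S, U can't be 12.
U has just one choice, so U = 26. Strike 26 from V.
W has just one choice, so W = 13. So S can't be 13.
That leaves S = 8.
No further eliminations apply; V can still be any of 2, 3.

2, 3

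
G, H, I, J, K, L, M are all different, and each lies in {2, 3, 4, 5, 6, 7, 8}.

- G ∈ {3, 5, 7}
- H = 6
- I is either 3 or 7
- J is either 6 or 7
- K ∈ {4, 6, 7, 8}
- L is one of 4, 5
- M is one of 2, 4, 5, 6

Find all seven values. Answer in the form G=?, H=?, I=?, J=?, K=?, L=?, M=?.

G=5, H=6, I=3, J=7, K=8, L=4, M=2

H's domain is down to {6}, so H = 6. Strike 6 from J, K, M.
That leaves J = 7. Strike 7 from G, I, K.
I has just one choice, so I = 3. Eliminate 3 elsewhere: G.
G must be 5 (only option left). Eliminate 5 elsewhere: L, M.
L must be 4 (only option left). So K, M can't be 4.
M has just one choice, so M = 2.
That leaves K = 8.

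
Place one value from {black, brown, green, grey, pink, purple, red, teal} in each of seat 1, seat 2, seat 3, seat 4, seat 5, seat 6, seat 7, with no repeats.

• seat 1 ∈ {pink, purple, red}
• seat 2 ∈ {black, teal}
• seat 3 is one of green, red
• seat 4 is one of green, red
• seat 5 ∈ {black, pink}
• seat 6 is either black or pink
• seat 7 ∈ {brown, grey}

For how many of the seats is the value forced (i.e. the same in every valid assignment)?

2

seat 3 and seat 4 share exactly the 2 values {green, red}; by pigeonhole those values go to them, so strike green, red from seat 1.
The 2 variables seat 5 and seat 6 are confined to {black, pink}, which locks those values in; drop them from seat 1, seat 2.
seat 1 has just one choice, so seat 1 = purple.
seat 2's domain is down to {teal}, so seat 2 = teal.
Determined: seat 1=purple, seat 2=teal. The other seats each still have more than one consistent value. That makes 2.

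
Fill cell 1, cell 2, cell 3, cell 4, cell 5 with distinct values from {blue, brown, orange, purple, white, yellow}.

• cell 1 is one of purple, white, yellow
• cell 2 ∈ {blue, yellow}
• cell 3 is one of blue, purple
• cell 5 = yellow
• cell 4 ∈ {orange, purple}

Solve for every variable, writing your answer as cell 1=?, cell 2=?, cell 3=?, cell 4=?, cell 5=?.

cell 5's domain is down to {yellow}, so cell 5 = yellow. Remove yellow from cell 1, cell 2.
That leaves cell 2 = blue. Strike blue from cell 3.
cell 3 has just one choice, so cell 3 = purple. Eliminate purple elsewhere: cell 1, cell 4.
cell 4 has just one choice, so cell 4 = orange.
cell 1's domain is down to {white}, so cell 1 = white.

cell 1=white, cell 2=blue, cell 3=purple, cell 4=orange, cell 5=yellow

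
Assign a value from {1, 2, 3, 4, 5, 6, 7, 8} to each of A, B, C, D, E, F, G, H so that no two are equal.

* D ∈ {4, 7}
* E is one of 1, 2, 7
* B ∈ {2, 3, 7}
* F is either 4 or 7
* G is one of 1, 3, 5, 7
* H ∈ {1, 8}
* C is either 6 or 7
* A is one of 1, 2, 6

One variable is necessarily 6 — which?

Among the 8 variables, 5 fits only G (and all 8 values in {1, 2, 3, 4, 5, 6, 7, 8} must be used), so G = 5.
The 7 still-open variables together cover exactly {1, 2, 3, 4, 6, 7, 8} — 7 values for 7 variables — and 3 appears only in B's list, so B = 3.
The 6 still-open variables together cover exactly {1, 2, 4, 6, 7, 8} — 6 values for 6 variables — and 8 appears only in H's list, so H = 8.
D and F share exactly the 2 values {4, 7}; by pigeonhole those values go to them, so strike 4, 7 from C, E.
So 6 goes to C.

C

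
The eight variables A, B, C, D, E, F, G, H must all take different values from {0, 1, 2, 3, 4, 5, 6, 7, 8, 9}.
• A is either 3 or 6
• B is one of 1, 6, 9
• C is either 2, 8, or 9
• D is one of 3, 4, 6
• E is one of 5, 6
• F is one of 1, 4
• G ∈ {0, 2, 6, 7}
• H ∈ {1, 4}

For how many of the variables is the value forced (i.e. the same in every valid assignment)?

2

The 2 variables F and H are confined to {1, 4}, which locks those values in; drop them from B, D.
A and D between them cover only {3, 6} — a naked pair. Remove those values from B, E, G.
B must be 9 (only option left). Remove 9 from C.
E has just one choice, so E = 5.
Determined: B=9, E=5. The other variables each still have more than one consistent value. That makes 2.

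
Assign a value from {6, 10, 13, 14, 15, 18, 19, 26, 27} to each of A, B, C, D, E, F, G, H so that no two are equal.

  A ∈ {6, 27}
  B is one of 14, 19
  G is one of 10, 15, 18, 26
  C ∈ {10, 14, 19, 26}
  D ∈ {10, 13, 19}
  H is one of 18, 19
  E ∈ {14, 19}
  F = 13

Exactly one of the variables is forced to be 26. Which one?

F has just one choice, so F = 13. So D can't be 13.
B and E share exactly the 2 values {14, 19}; by pigeonhole those values go to them, so strike 14, 19 from C, D, H.
That leaves D = 10. So C, G can't be 10.
So 26 goes to C.

C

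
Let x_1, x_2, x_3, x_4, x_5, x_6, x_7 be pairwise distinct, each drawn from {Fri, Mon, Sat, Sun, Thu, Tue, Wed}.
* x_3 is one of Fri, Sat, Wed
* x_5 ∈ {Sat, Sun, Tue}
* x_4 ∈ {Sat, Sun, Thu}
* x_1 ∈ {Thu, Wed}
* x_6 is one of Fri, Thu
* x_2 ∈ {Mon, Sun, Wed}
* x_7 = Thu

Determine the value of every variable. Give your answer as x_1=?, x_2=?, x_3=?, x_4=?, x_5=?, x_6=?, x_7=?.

x_7 must be Thu (only option left). So x_1, x_4, x_6 can't be Thu.
x_1's domain is down to {Wed}, so x_1 = Wed. Remove Wed from x_2, x_3.
x_6 has just one choice, so x_6 = Fri. Strike Fri from x_3.
x_3 must be Sat (only option left). Eliminate Sat elsewhere: x_4, x_5.
x_4's domain is down to {Sun}, so x_4 = Sun. Strike Sun from x_2, x_5.
x_5's domain is down to {Tue}, so x_5 = Tue.
That leaves x_2 = Mon.

x_1=Wed, x_2=Mon, x_3=Sat, x_4=Sun, x_5=Tue, x_6=Fri, x_7=Thu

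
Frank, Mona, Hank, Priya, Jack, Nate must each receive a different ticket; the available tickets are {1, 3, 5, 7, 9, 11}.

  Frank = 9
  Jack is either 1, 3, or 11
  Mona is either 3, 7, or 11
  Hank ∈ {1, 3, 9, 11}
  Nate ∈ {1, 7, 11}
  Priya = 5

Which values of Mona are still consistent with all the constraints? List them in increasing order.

3, 7, 11

Frank's domain is down to {9}, so Frank = 9. Remove 9 from Hank.
That leaves Priya = 5.
No further eliminations apply; Mona can still be any of 3, 7, 11.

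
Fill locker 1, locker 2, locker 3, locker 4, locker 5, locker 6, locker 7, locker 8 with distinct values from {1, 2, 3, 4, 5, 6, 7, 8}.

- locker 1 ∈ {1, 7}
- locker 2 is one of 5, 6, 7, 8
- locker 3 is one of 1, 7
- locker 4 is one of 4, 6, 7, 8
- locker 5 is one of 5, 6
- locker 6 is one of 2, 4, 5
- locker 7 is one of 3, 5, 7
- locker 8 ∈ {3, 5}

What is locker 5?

Among the 8 variables, 2 fits only locker 6 (and all 8 values in {1, 2, 3, 4, 5, 6, 7, 8} must be used), so locker 6 = 2.
The 7 still-open variables draw from only 7 values {1, 3, 4, 5, 6, 7, 8}, so each is used; only locker 4 can be 4, hence locker 4 = 4.
Among the 6 still-open variables, 8 fits only locker 2 (and all 6 values in {1, 3, 5, 6, 7, 8} must be used), so locker 2 = 8.
Among the 5 still-open variables, 6 fits only locker 5 (and all 5 values in {1, 3, 5, 6, 7} must be used), so locker 5 = 6.

6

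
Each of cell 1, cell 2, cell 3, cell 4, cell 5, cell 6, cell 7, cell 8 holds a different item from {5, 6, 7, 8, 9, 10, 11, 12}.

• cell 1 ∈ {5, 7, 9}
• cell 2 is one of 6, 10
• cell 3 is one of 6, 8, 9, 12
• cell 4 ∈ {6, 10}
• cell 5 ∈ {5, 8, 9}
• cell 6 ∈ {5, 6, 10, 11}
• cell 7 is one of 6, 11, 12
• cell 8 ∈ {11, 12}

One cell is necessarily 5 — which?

cell 6

The 8 variables draw from only 8 values {5, 6, 7, 8, 9, 10, 11, 12}, so each is used; only cell 1 can be 7, hence cell 1 = 7.
cell 2 and cell 4 share exactly the 2 values {6, 10}; by pigeonhole those values go to them, so strike 6, 10 from cell 3, cell 6, cell 7.
The 2 variables cell 7 and cell 8 are confined to {11, 12}, which locks those values in; drop them from cell 3, cell 6.
So 5 goes to cell 6.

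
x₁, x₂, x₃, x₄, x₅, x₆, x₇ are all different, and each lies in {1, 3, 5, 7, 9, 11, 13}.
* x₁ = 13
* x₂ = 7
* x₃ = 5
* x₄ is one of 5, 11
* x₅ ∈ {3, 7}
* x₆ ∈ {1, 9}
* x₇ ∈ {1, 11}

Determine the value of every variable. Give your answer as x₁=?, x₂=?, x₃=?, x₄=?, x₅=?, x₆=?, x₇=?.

x₁ has just one choice, so x₁ = 13.
x₂ has just one choice, so x₂ = 7. Eliminate 7 elsewhere: x₅.
x₃ has just one choice, so x₃ = 5. Eliminate 5 elsewhere: x₄.
x₄ has just one choice, so x₄ = 11. Remove 11 from x₇.
x₅ has just one choice, so x₅ = 3.
x₇'s domain is down to {1}, so x₇ = 1. So x₆ can't be 1.
x₆ must be 9 (only option left).

x₁=13, x₂=7, x₃=5, x₄=11, x₅=3, x₆=9, x₇=1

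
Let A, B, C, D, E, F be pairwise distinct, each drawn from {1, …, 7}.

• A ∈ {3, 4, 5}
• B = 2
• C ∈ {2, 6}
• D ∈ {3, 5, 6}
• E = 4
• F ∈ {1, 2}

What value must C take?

6

B must be 2 (only option left). Strike 2 from C, F.
So C = 6.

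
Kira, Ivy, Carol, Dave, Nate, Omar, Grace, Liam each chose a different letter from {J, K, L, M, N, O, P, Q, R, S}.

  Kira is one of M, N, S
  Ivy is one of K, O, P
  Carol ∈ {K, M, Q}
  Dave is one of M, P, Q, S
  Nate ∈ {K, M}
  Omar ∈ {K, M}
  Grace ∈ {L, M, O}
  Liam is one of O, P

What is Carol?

Q

Among the 8 variables, L fits only Grace (and all 8 values in {K, L, M, N, O, P, Q, S} must be used), so Grace = L.
Among the 7 still-open variables, N fits only Kira (and all 7 values in {K, M, N, O, P, Q, S} must be used), so Kira = N.
The 6 still-open variables together cover exactly {K, M, O, P, Q, S} — 6 values for 6 variables — and S appears only in Dave's list, so Dave = S.
The 5 still-open variables draw from only 5 values {K, M, O, P, Q}, so each is used; only Carol can be Q, hence Carol = Q.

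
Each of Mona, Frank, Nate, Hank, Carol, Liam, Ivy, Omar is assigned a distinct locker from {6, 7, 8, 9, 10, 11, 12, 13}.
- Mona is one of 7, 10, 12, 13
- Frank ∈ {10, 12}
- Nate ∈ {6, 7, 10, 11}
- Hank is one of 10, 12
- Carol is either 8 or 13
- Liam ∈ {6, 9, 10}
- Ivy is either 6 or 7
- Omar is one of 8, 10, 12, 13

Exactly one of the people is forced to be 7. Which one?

The 8 variables draw from only 8 values {6, 7, 8, 9, 10, 11, 12, 13}, so each is used; only Liam can be 9, hence Liam = 9.
The 7 still-open variables together cover exactly {6, 7, 8, 10, 11, 12, 13} — 7 values for 7 variables — and 11 appears only in Nate's list, so Nate = 11.
The 6 still-open variables draw from only 6 values {6, 7, 8, 10, 12, 13}, so each is used; only Ivy can be 6, hence Ivy = 6.
Among the 5 still-open variables, 7 fits only Mona (and all 5 values in {7, 8, 10, 12, 13} must be used), so Mona = 7.

Mona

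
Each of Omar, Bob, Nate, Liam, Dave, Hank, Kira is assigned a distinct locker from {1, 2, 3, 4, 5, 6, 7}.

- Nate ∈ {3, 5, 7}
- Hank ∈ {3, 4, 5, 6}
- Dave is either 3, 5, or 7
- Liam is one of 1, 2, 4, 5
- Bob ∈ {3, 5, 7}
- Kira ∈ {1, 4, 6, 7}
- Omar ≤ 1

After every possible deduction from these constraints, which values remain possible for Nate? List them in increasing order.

Omar's domain is down to {1}, so Omar = 1. So Liam, Kira can't be 1.
The 6 still-open variables together cover exactly {2, 3, 4, 5, 6, 7} — 6 values for 6 variables — and 2 appears only in Liam's list, so Liam = 2.
The 3 variables Bob, Nate, Dave are confined to {3, 5, 7}, which locks those values in; drop them from Hank, Kira.
No further eliminations apply; Nate can still be any of 3, 5, 7.

3, 5, 7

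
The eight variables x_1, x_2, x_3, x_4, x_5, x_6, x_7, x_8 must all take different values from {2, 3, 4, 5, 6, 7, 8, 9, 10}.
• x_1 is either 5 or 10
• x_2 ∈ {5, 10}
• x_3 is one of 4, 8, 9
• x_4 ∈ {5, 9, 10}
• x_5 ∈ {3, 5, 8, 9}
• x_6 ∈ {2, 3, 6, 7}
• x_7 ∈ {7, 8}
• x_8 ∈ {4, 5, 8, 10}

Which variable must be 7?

x_1 and x_2 between them cover only {5, 10} — a naked pair. Remove those values from x_4, x_5, x_8.
That leaves x_4 = 9. Eliminate 9 elsewhere: x_3, x_5.
The 2 variables x_3 and x_8 are confined to {4, 8}, which locks those values in; drop them from x_5, x_7.
So 7 goes to x_7.

x_7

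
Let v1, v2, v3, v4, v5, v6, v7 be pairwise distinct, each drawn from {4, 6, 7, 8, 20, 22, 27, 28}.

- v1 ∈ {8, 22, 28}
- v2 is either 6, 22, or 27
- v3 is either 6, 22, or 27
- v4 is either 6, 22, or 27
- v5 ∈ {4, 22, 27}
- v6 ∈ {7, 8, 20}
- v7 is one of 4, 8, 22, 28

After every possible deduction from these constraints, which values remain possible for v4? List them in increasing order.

v2, v3, v4 between them cover only {6, 22, 27} — a naked triple. Remove those values from v1, v5, v7.
v5 has just one choice, so v5 = 4. Eliminate 4 elsewhere: v7.
v1 and v7 between them cover only {8, 28} — a naked pair. Remove those values from v6.
No further eliminations apply; v4 can still be any of 6, 22, 27.

6, 22, 27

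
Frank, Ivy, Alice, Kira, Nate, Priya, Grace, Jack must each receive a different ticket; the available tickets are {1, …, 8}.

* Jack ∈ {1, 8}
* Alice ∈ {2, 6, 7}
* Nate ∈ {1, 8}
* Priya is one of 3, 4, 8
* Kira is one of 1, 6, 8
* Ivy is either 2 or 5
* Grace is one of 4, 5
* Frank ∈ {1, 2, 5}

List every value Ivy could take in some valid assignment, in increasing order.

Among the 8 variables, 3 fits only Priya (and all 8 values in {1, 2, 3, 4, 5, 6, 7, 8} must be used), so Priya = 3.
Among the 7 still-open variables, 4 fits only Grace (and all 7 values in {1, 2, 4, 5, 6, 7, 8} must be used), so Grace = 4.
Among the 6 still-open variables, 7 fits only Alice (and all 6 values in {1, 2, 5, 6, 7, 8} must be used), so Alice = 7.
Among the 5 still-open variables, 6 fits only Kira (and all 5 values in {1, 2, 5, 6, 8} must be used), so Kira = 6.
Nate and Jack between them cover only {1, 8} — a naked pair. Remove those values from Frank.
No further eliminations apply; Ivy can still be any of 2, 5.

2, 5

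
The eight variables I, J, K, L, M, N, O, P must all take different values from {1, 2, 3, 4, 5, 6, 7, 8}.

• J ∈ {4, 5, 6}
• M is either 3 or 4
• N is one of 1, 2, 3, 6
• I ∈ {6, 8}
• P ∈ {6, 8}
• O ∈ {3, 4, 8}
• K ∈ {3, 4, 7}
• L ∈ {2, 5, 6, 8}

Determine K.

The 8 variables draw from only 8 values {1, 2, 3, 4, 5, 6, 7, 8}, so each is used; only N can be 1, hence N = 1.
The 7 still-open variables draw from only 7 values {2, 3, 4, 5, 6, 7, 8}, so each is used; only L can be 2, hence L = 2.
The 6 still-open variables together cover exactly {3, 4, 5, 6, 7, 8} — 6 values for 6 variables — and 5 appears only in J's list, so J = 5.
Among the 5 still-open variables, 7 fits only K (and all 5 values in {3, 4, 6, 7, 8} must be used), so K = 7.

7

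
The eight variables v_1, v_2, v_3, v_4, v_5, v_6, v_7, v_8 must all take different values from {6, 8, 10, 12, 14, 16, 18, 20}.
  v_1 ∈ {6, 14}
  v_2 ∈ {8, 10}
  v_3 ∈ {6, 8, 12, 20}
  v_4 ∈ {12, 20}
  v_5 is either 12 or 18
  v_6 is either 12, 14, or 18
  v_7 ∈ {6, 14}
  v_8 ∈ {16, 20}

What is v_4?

20

The 8 variables together cover exactly {6, 8, 10, 12, 14, 16, 18, 20} — 8 values for 8 variables — and 10 appears only in v_2's list, so v_2 = 10.
Among the 7 still-open variables, 8 fits only v_3 (and all 7 values in {6, 8, 12, 14, 16, 18, 20} must be used), so v_3 = 8.
The 6 still-open variables draw from only 6 values {6, 12, 14, 16, 18, 20}, so each is used; only v_8 can be 16, hence v_8 = 16.
The 5 still-open variables draw from only 5 values {6, 12, 14, 18, 20}, so each is used; only v_4 can be 20, hence v_4 = 20.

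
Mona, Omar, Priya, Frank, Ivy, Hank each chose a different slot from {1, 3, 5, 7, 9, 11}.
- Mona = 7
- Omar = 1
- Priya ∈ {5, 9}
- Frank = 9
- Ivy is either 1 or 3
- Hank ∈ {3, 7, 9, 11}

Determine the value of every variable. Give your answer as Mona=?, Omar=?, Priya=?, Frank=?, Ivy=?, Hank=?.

Mona=7, Omar=1, Priya=5, Frank=9, Ivy=3, Hank=11

Mona's domain is down to {7}, so Mona = 7. Remove 7 from Hank.
Omar's domain is down to {1}, so Omar = 1. So Ivy can't be 1.
Frank has just one choice, so Frank = 9. So Priya, Hank can't be 9.
Ivy has just one choice, so Ivy = 3. Eliminate 3 elsewhere: Hank.
Hank has just one choice, so Hank = 11.
Priya must be 5 (only option left).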